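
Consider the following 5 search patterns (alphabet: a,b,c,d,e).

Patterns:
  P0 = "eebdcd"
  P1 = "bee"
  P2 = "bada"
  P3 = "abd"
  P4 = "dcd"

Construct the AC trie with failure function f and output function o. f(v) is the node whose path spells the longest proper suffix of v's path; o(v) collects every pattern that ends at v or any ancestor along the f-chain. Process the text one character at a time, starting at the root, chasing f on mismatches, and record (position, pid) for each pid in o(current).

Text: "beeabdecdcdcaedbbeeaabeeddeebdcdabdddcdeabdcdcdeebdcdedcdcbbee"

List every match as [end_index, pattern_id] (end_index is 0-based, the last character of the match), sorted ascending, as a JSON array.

Construct AC machine:
Trie nodes:
  0='ε' goto a→13 b→7 d→16 e→1
  1='e' goto e→2
  2='ee' goto b→3
  3='eeb' goto d→4
  4='eebd' goto c→5
  5='eebdc' goto d→6
  6='eebdcd' goto ·  ←P0
  7='b' goto a→10 e→8
  8='be' goto e→9
  9='bee' goto ·  ←P1
  10='ba' goto d→11
  11='bad' goto a→12
  12='bada' goto ·  ←P2
  13='a' goto b→14
  14='ab' goto d→15
  15='abd' goto ·  ←P3
  16='d' goto c→17
  17='dc' goto d→18
  18='dcd' goto ·  ←P4

Failure links (BFS by depth):
  n1('e'): parent n0 fail=0; on 'e' 0 → fail=0;  out ∅∪∅=∅
  n7('b'): parent n0 fail=0; on 'b' 0 → fail=0;  out ∅∪∅=∅
  n13('a'): parent n0 fail=0; on 'a' 0 → fail=0;  out ∅∪∅=∅
  n16('d'): parent n0 fail=0; on 'd' 0 → fail=0;  out ∅∪∅=∅
  n2('ee'): parent n1 fail=0; on 'e' 0 → fail=1;  out ∅∪∅=∅
  n8('be'): parent n7 fail=0; on 'e' 0 → fail=1;  out ∅∪∅=∅
  n10('ba'): parent n7 fail=0; on 'a' 0 → fail=13;  out ∅∪∅=∅
  n14('ab'): parent n13 fail=0; on 'b' 0 → fail=7;  out ∅∪∅=∅
  n17('dc'): parent n16 fail=0; on 'c' 0 → fail=0;  out ∅∪∅=∅
  n3('eeb'): parent n2 fail=1; on 'b' 1→0 → fail=7;  out ∅∪∅=∅
  n9('bee'): parent n8 fail=1; on 'e' 1 → fail=2;  out {1}∪∅={1}
  n11('bad'): parent n10 fail=13; on 'd' 13→0 → fail=16;  out ∅∪∅=∅
  n15('abd'): parent n14 fail=7; on 'd' 7→0 → fail=16;  out {3}∪∅={3}
  n18('dcd'): parent n17 fail=0; on 'd' 0 → fail=16;  out {4}∪∅={4}
  n4('eebd'): parent n3 fail=7; on 'd' 7→0 → fail=16;  out ∅∪∅=∅
  n12('bada'): parent n11 fail=16; on 'a' 16→0 → fail=13;  out {2}∪∅={2}
  n5('eebdc'): parent n4 fail=16; on 'c' 16 → fail=17;  out ∅∪∅=∅
  n6('eebdcd'): parent n5 fail=17; on 'd' 17 → fail=18;  out {0}∪{4}={0,4}

Text stream:
pos 0 'b': at 7
pos 1 'e': at 8
pos 2 'e': at 9  ** P1@[0:2]
pos 3 'a': at 13 (via fail)
pos 4 'b': at 14
pos 5 'd': at 15  ** P3@[3:5]
pos 6 'e': at 1 (via fail)
pos 7 'c': at 0 (via fail)
pos 8 'd': at 16
pos 9 'c': at 17
pos 10 'd': at 18  ** P4@[8:10]
pos 11 'c': at 17 (via fail)
pos 12 'a': at 13 (via fail)
pos 13 'e': at 1 (via fail)
pos 14 'd': at 16 (via fail)
pos 15 'b': at 7 (via fail)
pos 16 'b': at 7 (via fail)
pos 17 'e': at 8
pos 18 'e': at 9  ** P1@[16:18]
pos 19 'a': at 13 (via fail)
pos 20 'a': at 13 (via fail)
pos 21 'b': at 14
pos 22 'e': at 8 (via fail)
pos 23 'e': at 9  ** P1@[21:23]
pos 24 'd': at 16 (via fail)
pos 25 'd': at 16 (via fail)
pos 26 'e': at 1 (via fail)
pos 27 'e': at 2
pos 28 'b': at 3
pos 29 'd': at 4
pos 30 'c': at 5
pos 31 'd': at 6  ** P0@[26:31],P4@[29:31]
pos 32 'a': at 13 (via fail)
pos 33 'b': at 14
pos 34 'd': at 15  ** P3@[32:34]
pos 35 'd': at 16 (via fail)
pos 36 'd': at 16 (via fail)
pos 37 'c': at 17
pos 38 'd': at 18  ** P4@[36:38]
pos 39 'e': at 1 (via fail)
pos 40 'a': at 13 (via fail)
pos 41 'b': at 14
pos 42 'd': at 15  ** P3@[40:42]
pos 43 'c': at 17 (via fail)
pos 44 'd': at 18  ** P4@[42:44]
pos 45 'c': at 17 (via fail)
pos 46 'd': at 18  ** P4@[44:46]
pos 47 'e': at 1 (via fail)
pos 48 'e': at 2
pos 49 'b': at 3
pos 50 'd': at 4
pos 51 'c': at 5
pos 52 'd': at 6  ** P0@[47:52],P4@[50:52]
pos 53 'e': at 1 (via fail)
pos 54 'd': at 16 (via fail)
pos 55 'c': at 17
pos 56 'd': at 18  ** P4@[54:56]
pos 57 'c': at 17 (via fail)
pos 58 'b': at 7 (via fail)
pos 59 'b': at 7 (via fail)
pos 60 'e': at 8
pos 61 'e': at 9  ** P1@[59:61]

All matches (sorted): [[2,1],[5,3],[10,4],[18,1],[23,1],[31,0],[31,4],[34,3],[38,4],[42,3],[44,4],[46,4],[52,0],[52,4],[56,4],[61,1]]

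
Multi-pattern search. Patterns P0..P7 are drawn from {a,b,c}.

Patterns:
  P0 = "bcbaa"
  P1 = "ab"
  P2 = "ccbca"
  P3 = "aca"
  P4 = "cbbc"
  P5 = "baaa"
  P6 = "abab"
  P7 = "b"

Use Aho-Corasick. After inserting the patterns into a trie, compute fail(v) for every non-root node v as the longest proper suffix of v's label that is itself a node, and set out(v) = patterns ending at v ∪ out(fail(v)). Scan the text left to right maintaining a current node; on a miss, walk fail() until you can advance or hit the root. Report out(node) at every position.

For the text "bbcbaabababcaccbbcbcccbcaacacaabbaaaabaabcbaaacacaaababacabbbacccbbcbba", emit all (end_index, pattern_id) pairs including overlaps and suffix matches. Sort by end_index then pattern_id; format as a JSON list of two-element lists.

Construct AC machine:
Trie (insert patterns):
  0='ε' goto a→6 b→1 c→8
  1='b' goto a→18 c→2  [P7 ends]
  2='bc' goto b→3
  3='bcb' goto a→4
  4='bcba' goto a→5
  5='bcbaa' goto ·  [P0 ends]
  6='a' goto b→7 c→13
  7='ab' goto a→21  [P1 ends]
  8='c' goto b→15 c→9
  9='cc' goto b→10
  10='ccb' goto c→11
  11='ccbc' goto a→12
  12='ccbca' goto ·  [P2 ends]
  13='ac' goto a→14
  14='aca' goto ·  [P3 ends]
  15='cb' goto b→16
  16='cbb' goto c→17
  17='cbbc' goto ·  [P4 ends]
  18='ba' goto a→19
  19='baa' goto a→20
  20='baaa' goto ·  [P5 ends]
  21='aba' goto b→22
  22='abab' goto ·  [P6 ends]

BFS fail/out derivation:
  n1('b'): parent n0 fail=0; on 'b' 0 → fail=0;  out {7}∪∅={7}
  n6('a'): parent n0 fail=0; on 'a' 0 → fail=0;  out ∅∪∅=∅
  n8('c'): parent n0 fail=0; on 'c' 0 → fail=0;  out ∅∪∅=∅
  n2('bc'): parent n1 fail=0; on 'c' 0 → fail=8;  out ∅∪∅=∅
  n7('ab'): parent n6 fail=0; on 'b' 0 → fail=1;  out {1}∪{7}={1,7}
  n9('cc'): parent n8 fail=0; on 'c' 0 → fail=8;  out ∅∪∅=∅
  n13('ac'): parent n6 fail=0; on 'c' 0 → fail=8;  out ∅∪∅=∅
  n15('cb'): parent n8 fail=0; on 'b' 0 → fail=1;  out ∅∪{7}={7}
  n18('ba'): parent n1 fail=0; on 'a' 0 → fail=6;  out ∅∪∅=∅
  n3('bcb'): parent n2 fail=8; on 'b' 8 → fail=15;  out ∅∪{7}={7}
  n10('ccb'): parent n9 fail=8; on 'b' 8 → fail=15;  out ∅∪{7}={7}
  n14('aca'): parent n13 fail=8; on 'a' 8→0 → fail=6;  out {3}∪∅={3}
  n16('cbb'): parent n15 fail=1; on 'b' 1→0 → fail=1;  out ∅∪{7}={7}
  n19('baa'): parent n18 fail=6; on 'a' 6→0 → fail=6;  out ∅∪∅=∅
  n21('aba'): parent n7 fail=1; on 'a' 1 → fail=18;  out ∅∪∅=∅
  n4('bcba'): parent n3 fail=15; on 'a' 15→1 → fail=18;  out ∅∪∅=∅
  n11('ccbc'): parent n10 fail=15; on 'c' 15→1 → fail=2;  out ∅∪∅=∅
  n17('cbbc'): parent n16 fail=1; on 'c' 1 → fail=2;  out {4}∪∅={4}
  n20('baaa'): parent n19 fail=6; on 'a' 6→0 → fail=6;  out {5}∪∅={5}
  n22('abab'): parent n21 fail=18; on 'b' 18→6 → fail=7;  out {6}∪{1,7}={1,6,7}
  n5('bcbaa'): parent n4 fail=18; on 'a' 18 → fail=19;  out {0}∪∅={0}
  n12('ccbca'): parent n11 fail=2; on 'a' 2→8→0 → fail=6;  out {2}∪∅={2}

Run:
i=0 'b': node 0→1  ** P7@[0:0]
i=1 'b': node 1→1 (fail-walked)  ** P7@[1:1]
i=2 'c': node 1→2
i=3 'b': node 2→3  ** P7@[3:3]
i=4 'a': node 3→4
i=5 'a': node 4→5  ** P0@[1:5]
i=6 'b': node 5→7 (fail-walked)  ** P1@[5:6],P7@[6:6]
i=7 'a': node 7→21
i=8 'b': node 21→22  ** P1@[7:8],P6@[5:8],P7@[8:8]
i=9 'a': node 22→21 (fail-walked)
i=10 'b': node 21→22  ** P1@[9:10],P6@[7:10],P7@[10:10]
i=11 'c': node 22→2 (fail-walked)
i=12 'a': node 2→6 (fail-walked)
i=13 'c': node 6→13
i=14 'c': node 13→9 (fail-walked)
i=15 'b': node 9→10  ** P7@[15:15]
i=16 'b': node 10→16 (fail-walked)  ** P7@[16:16]
i=17 'c': node 16→17  ** P4@[14:17]
i=18 'b': node 17→3 (fail-walked)  ** P7@[18:18]
i=19 'c': node 3→2 (fail-walked)
i=20 'c': node 2→9 (fail-walked)
i=21 'c': node 9→9 (fail-walked)
i=22 'b': node 9→10  ** P7@[22:22]
i=23 'c': node 10→11
i=24 'a': node 11→12  ** P2@[20:24]
i=25 'a': node 12→6 (fail-walked)
i=26 'c': node 6→13
i=27 'a': node 13→14  ** P3@[25:27]
i=28 'c': node 14→13 (fail-walked)
i=29 'a': node 13→14  ** P3@[27:29]
i=30 'a': node 14→6 (fail-walked)
i=31 'b': node 6→7  ** P1@[30:31],P7@[31:31]
i=32 'b': node 7→1 (fail-walked)  ** P7@[32:32]
i=33 'a': node 1→18
i=34 'a': node 18→19
i=35 'a': node 19→20  ** P5@[32:35]
i=36 'a': node 20→6 (fail-walked)
i=37 'b': node 6→7  ** P1@[36:37],P7@[37:37]
i=38 'a': node 7→21
i=39 'a': node 21→19 (fail-walked)
i=40 'b': node 19→7 (fail-walked)  ** P1@[39:40],P7@[40:40]
i=41 'c': node 7→2 (fail-walked)
i=42 'b': node 2→3  ** P7@[42:42]
i=43 'a': node 3→4
i=44 'a': node 4→5  ** P0@[40:44]
i=45 'a': node 5→20 (fail-walked)  ** P5@[42:45]
i=46 'c': node 20→13 (fail-walked)
i=47 'a': node 13→14  ** P3@[45:47]
i=48 'c': node 14→13 (fail-walked)
i=49 'a': node 13→14  ** P3@[47:49]
i=50 'a': node 14→6 (fail-walked)
i=51 'a': node 6→6 (fail-walked)
i=52 'b': node 6→7  ** P1@[51:52],P7@[52:52]
i=53 'a': node 7→21
i=54 'b': node 21→22  ** P1@[53:54],P6@[51:54],P7@[54:54]
i=55 'a': node 22→21 (fail-walked)
i=56 'c': node 21→13 (fail-walked)
i=57 'a': node 13→14  ** P3@[55:57]
i=58 'b': node 14→7 (fail-walked)  ** P1@[57:58],P7@[58:58]
i=59 'b': node 7→1 (fail-walked)  ** P7@[59:59]
i=60 'b': node 1→1 (fail-walked)  ** P7@[60:60]
i=61 'a': node 1→18
i=62 'c': node 18→13 (fail-walked)
i=63 'c': node 13→9 (fail-walked)
i=64 'c': node 9→9 (fail-walked)
i=65 'b': node 9→10  ** P7@[65:65]
i=66 'b': node 10→16 (fail-walked)  ** P7@[66:66]
i=67 'c': node 16→17  ** P4@[64:67]
i=68 'b': node 17→3 (fail-walked)  ** P7@[68:68]
i=69 'b': node 3→16 (fail-walked)  ** P7@[69:69]
i=70 'a': node 16→18 (fail-walked)

All matches (sorted): [[0,7],[1,7],[3,7],[5,0],[6,1],[6,7],[8,1],[8,6],[8,7],[10,1],[10,6],[10,7],[15,7],[16,7],[17,4],[18,7],[22,7],[24,2],[27,3],[29,3],[31,1],[31,7],[32,7],[35,5],[37,1],[37,7],[40,1],[40,7],[42,7],[44,0],[45,5],[47,3],[49,3],[52,1],[52,7],[54,1],[54,6],[54,7],[57,3],[58,1],[58,7],[59,7],[60,7],[65,7],[66,7],[67,4],[68,7],[69,7]]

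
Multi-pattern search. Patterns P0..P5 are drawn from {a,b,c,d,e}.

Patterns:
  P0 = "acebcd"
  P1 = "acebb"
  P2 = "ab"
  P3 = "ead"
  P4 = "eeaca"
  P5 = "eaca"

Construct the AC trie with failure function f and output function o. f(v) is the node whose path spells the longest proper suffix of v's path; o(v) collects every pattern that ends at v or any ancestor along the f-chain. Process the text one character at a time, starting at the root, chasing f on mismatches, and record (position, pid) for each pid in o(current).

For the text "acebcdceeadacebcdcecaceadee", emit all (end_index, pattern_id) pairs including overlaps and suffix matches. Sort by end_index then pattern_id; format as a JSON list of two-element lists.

Build automaton:
Trie nodes:
  0='ε' goto a→1 e→9
  1='a' goto b→8 c→2
  2='ac' goto e→3
  3='ace' goto b→4
  4='aceb' goto b→7 c→5
  5='acebc' goto d→6
  6='acebcd' goto ·  [P0 ends]
  7='acebb' goto ·  [P1 ends]
  8='ab' goto ·  [P2 ends]
  9='e' goto a→10 e→12
  10='ea' goto c→16 d→11
  11='ead' goto ·  [P3 ends]
  12='ee' goto a→13
  13='eea' goto c→14
  14='eeac' goto a→15
  15='eeaca' goto ·  [P4 ends]
  16='eac' goto a→17
  17='eaca' goto ·  [P5 ends]

BFS fail/out derivation:
  fail(1) 'a': from fail(0)=0 chase 'a': 0 ⇒ 0;  out=∅∪out(0)=∅
  fail(9) 'e': from fail(0)=0 chase 'e': 0 ⇒ 0;  out=∅∪out(0)=∅
  fail(2) 'ac': from fail(1)=0 chase 'c': 0 ⇒ 0;  out=∅∪out(0)=∅
  fail(8) 'ab': from fail(1)=0 chase 'b': 0 ⇒ 0;  out={2}∪out(0)={2}
  fail(10) 'ea': from fail(9)=0 chase 'a': 0 ⇒ 1;  out=∅∪out(1)=∅
  fail(12) 'ee': from fail(9)=0 chase 'e': 0 ⇒ 9;  out=∅∪out(9)=∅
  fail(3) 'ace': from fail(2)=0 chase 'e': 0 ⇒ 9;  out=∅∪out(9)=∅
  fail(11) 'ead': from fail(10)=1 chase 'd': 1→0 ⇒ 0;  out={3}∪out(0)={3}
  fail(13) 'eea': from fail(12)=9 chase 'a': 9 ⇒ 10;  out=∅∪out(10)=∅
  fail(16) 'eac': from fail(10)=1 chase 'c': 1 ⇒ 2;  out=∅∪out(2)=∅
  fail(4) 'aceb': from fail(3)=9 chase 'b': 9→0 ⇒ 0;  out=∅∪out(0)=∅
  fail(14) 'eeac': from fail(13)=10 chase 'c': 10 ⇒ 16;  out=∅∪out(16)=∅
  fail(17) 'eaca': from fail(16)=2 chase 'a': 2→0 ⇒ 1;  out={5}∪out(1)={5}
  fail(5) 'acebc': from fail(4)=0 chase 'c': 0 ⇒ 0;  out=∅∪out(0)=∅
  fail(7) 'acebb': from fail(4)=0 chase 'b': 0 ⇒ 0;  out={1}∪out(0)={1}
  fail(15) 'eeaca': from fail(14)=16 chase 'a': 16 ⇒ 17;  out={4}∪out(17)={4,5}
  fail(6) 'acebcd': from fail(5)=0 chase 'd': 0 ⇒ 0;  out={0}∪out(0)={0}

Scan:
[0] read 'a'  n0⇒n1
[1] read 'c'  n1⇒n2
[2] read 'e'  n2⇒n3
[3] read 'b'  n3⇒n4
[4] read 'c'  n4⇒n5
[5] read 'd'  n5⇒n6  emit P0@[0:5]
[6] read 'c'  n6⇒n0 ·f
[7] read 'e'  n0⇒n9
[8] read 'e'  n9⇒n12
[9] read 'a'  n12⇒n13
[10] read 'd'  n13⇒n11 ·f  emit P3@[8:10]
[11] read 'a'  n11⇒n1 ·f
[12] read 'c'  n1⇒n2
[13] read 'e'  n2⇒n3
[14] read 'b'  n3⇒n4
[15] read 'c'  n4⇒n5
[16] read 'd'  n5⇒n6  emit P0@[11:16]
[17] read 'c'  n6⇒n0 ·f
[18] read 'e'  n0⇒n9
[19] read 'c'  n9⇒n0 ·f
[20] read 'a'  n0⇒n1
[21] read 'c'  n1⇒n2
[22] read 'e'  n2⇒n3
[23] read 'a'  n3⇒n10 ·f
[24] read 'd'  n10⇒n11  emit P3@[22:24]
[25] read 'e'  n11⇒n9 ·f
[26] read 'e'  n9⇒n12

All matches (sorted): [[5,0],[10,3],[16,0],[24,3]]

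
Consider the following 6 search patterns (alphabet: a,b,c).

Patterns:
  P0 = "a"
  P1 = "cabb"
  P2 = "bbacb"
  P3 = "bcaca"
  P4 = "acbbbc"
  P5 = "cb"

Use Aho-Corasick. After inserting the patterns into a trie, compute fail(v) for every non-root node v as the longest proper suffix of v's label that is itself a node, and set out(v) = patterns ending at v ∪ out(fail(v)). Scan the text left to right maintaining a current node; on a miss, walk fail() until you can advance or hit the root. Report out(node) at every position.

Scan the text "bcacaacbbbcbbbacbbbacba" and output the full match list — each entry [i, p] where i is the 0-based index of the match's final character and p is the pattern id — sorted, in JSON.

Build:
Trie (insert patterns):
  n0 'ε': a→1 b→6 c→2
  n1 'a': c→15  ←P0
  n2 'c': a→3 b→20
  n3 'ca': b→4
  n4 'cab': b→5
  n5 'cabb': ·  ←P1
  n6 'b': b→7 c→11
  n7 'bb': a→8
  n8 'bba': c→9
  n9 'bbac': b→10
  n10 'bbacb': ·  ←P2
  n11 'bc': a→12
  n12 'bca': c→13
  n13 'bcac': a→14
  n14 'bcaca': ·  ←P3
  n15 'ac': b→16
  n16 'acb': b→17
  n17 'acbb': b→18
  n18 'acbbb': c→19
  n19 'acbbbc': ·  ←P4
  n20 'cb': ·  ←P5

BFS fail/out derivation:
  n1('a'): parent n0 fail=0; on 'a' 0 → fail=0;  out {0}∪∅={0}
  n2('c'): parent n0 fail=0; on 'c' 0 → fail=0;  out ∅∪∅=∅
  n6('b'): parent n0 fail=0; on 'b' 0 → fail=0;  out ∅∪∅=∅
  n3('ca'): parent n2 fail=0; on 'a' 0 → fail=1;  out ∅∪{0}={0}
  n7('bb'): parent n6 fail=0; on 'b' 0 → fail=6;  out ∅∪∅=∅
  n11('bc'): parent n6 fail=0; on 'c' 0 → fail=2;  out ∅∪∅=∅
  n15('ac'): parent n1 fail=0; on 'c' 0 → fail=2;  out ∅∪∅=∅
  n20('cb'): parent n2 fail=0; on 'b' 0 → fail=6;  out {5}∪∅={5}
  n4('cab'): parent n3 fail=1; on 'b' 1→0 → fail=6;  out ∅∪∅=∅
  n8('bba'): parent n7 fail=6; on 'a' 6→0 → fail=1;  out ∅∪{0}={0}
  n12('bca'): parent n11 fail=2; on 'a' 2 → fail=3;  out ∅∪{0}={0}
  n16('acb'): parent n15 fail=2; on 'b' 2 → fail=20;  out ∅∪{5}={5}
  n5('cabb'): parent n4 fail=6; on 'b' 6 → fail=7;  out {1}∪∅={1}
  n9('bbac'): parent n8 fail=1; on 'c' 1 → fail=15;  out ∅∪∅=∅
  n13('bcac'): parent n12 fail=3; on 'c' 3→1 → fail=15;  out ∅∪∅=∅
  n17('acbb'): parent n16 fail=20; on 'b' 20→6 → fail=7;  out ∅∪∅=∅
  n10('bbacb'): parent n9 fail=15; on 'b' 15 → fail=16;  out {2}∪{5}={2,5}
  n14('bcaca'): parent n13 fail=15; on 'a' 15→2 → fail=3;  out {3}∪{0}={0,3}
  n18('acbbb'): parent n17 fail=7; on 'b' 7→6 → fail=7;  out ∅∪∅=∅
  n19('acbbbc'): parent n18 fail=7; on 'c' 7→6 → fail=11;  out {4}∪∅={4}

Run:
[0] read 'b'  n0⇒n6
[1] read 'c'  n6⇒n11
[2] read 'a'  n11⇒n12  ** P0@[2:2]
[3] read 'c'  n12⇒n13
[4] read 'a'  n13⇒n14  ** P0@[4:4],P3@[0:4]
[5] read 'a'  n14⇒n1 (fail-walked)  ** P0@[5:5]
[6] read 'c'  n1⇒n15
[7] read 'b'  n15⇒n16  ** P5@[6:7]
[8] read 'b'  n16⇒n17
[9] read 'b'  n17⇒n18
[10] read 'c'  n18⇒n19  ** P4@[5:10]
[11] read 'b'  n19⇒n20 (fail-walked)  ** P5@[10:11]
[12] read 'b'  n20⇒n7 (fail-walked)
[13] read 'b'  n7⇒n7 (fail-walked)
[14] read 'a'  n7⇒n8  ** P0@[14:14]
[15] read 'c'  n8⇒n9
[16] read 'b'  n9⇒n10  ** P2@[12:16],P5@[15:16]
[17] read 'b'  n10⇒n17 (fail-walked)
[18] read 'b'  n17⇒n18
[19] read 'a'  n18⇒n8 (fail-walked)  ** P0@[19:19]
[20] read 'c'  n8⇒n9
[21] read 'b'  n9⇒n10  ** P2@[17:21],P5@[20:21]
[22] read 'a'  n10⇒n1 (fail-walked)  ** P0@[22:22]

All matches (sorted): [[2,0],[4,0],[4,3],[5,0],[7,5],[10,4],[11,5],[14,0],[16,2],[16,5],[19,0],[21,2],[21,5],[22,0]]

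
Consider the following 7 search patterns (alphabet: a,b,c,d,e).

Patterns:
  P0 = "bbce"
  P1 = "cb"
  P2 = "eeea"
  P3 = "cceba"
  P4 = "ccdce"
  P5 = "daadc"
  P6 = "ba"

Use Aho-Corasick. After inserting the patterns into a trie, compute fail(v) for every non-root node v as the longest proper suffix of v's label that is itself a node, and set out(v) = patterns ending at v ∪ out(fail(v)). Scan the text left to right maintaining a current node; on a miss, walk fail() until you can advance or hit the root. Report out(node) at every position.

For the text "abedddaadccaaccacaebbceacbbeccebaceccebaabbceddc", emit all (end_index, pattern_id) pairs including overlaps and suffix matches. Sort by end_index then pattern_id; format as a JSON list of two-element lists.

Build automaton:
Trie (insert patterns):
  n0 'ε': b→1 c→5 d→18 e→7
  n1 'b': a→23 b→2
  n2 'bb': c→3
  n3 'bbc': e→4
  n4 'bbce': ·  ←P0
  n5 'c': b→6 c→11
  n6 'cb': ·  ←P1
  n7 'e': e→8
  n8 'ee': e→9
  n9 'eee': a→10
  n10 'eeea': ·  ←P2
  n11 'cc': d→15 e→12
  n12 'cce': b→13
  n13 'cceb': a→14
  n14 'cceba': ·  ←P3
  n15 'ccd': c→16
  n16 'ccdc': e→17
  n17 'ccdce': ·  ←P4
  n18 'd': a→19
  n19 'da': a→20
  n20 'daa': d→21
  n21 'daad': c→22
  n22 'daadc': ·  ←P5
  n23 'ba': ·  ←P6

BFS fail/out derivation:
  fail(1) 'b': from fail(0)=0 chase 'b': 0 ⇒ 0;  out=∅∪out(0)=∅
  fail(5) 'c': from fail(0)=0 chase 'c': 0 ⇒ 0;  out=∅∪out(0)=∅
  fail(7) 'e': from fail(0)=0 chase 'e': 0 ⇒ 0;  out=∅∪out(0)=∅
  fail(18) 'd': from fail(0)=0 chase 'd': 0 ⇒ 0;  out=∅∪out(0)=∅
  fail(2) 'bb': from fail(1)=0 chase 'b': 0 ⇒ 1;  out=∅∪out(1)=∅
  fail(6) 'cb': from fail(5)=0 chase 'b': 0 ⇒ 1;  out={1}∪out(1)={1}
  fail(8) 'ee': from fail(7)=0 chase 'e': 0 ⇒ 7;  out=∅∪out(7)=∅
  fail(11) 'cc': from fail(5)=0 chase 'c': 0 ⇒ 5;  out=∅∪out(5)=∅
  fail(19) 'da': from fail(18)=0 chase 'a': 0 ⇒ 0;  out=∅∪out(0)=∅
  fail(23) 'ba': from fail(1)=0 chase 'a': 0 ⇒ 0;  out={6}∪out(0)={6}
  fail(3) 'bbc': from fail(2)=1 chase 'c': 1→0 ⇒ 5;  out=∅∪out(5)=∅
  fail(9) 'eee': from fail(8)=7 chase 'e': 7 ⇒ 8;  out=∅∪out(8)=∅
  fail(12) 'cce': from fail(11)=5 chase 'e': 5→0 ⇒ 7;  out=∅∪out(7)=∅
  fail(15) 'ccd': from fail(11)=5 chase 'd': 5→0 ⇒ 18;  out=∅∪out(18)=∅
  fail(20) 'daa': from fail(19)=0 chase 'a': 0 ⇒ 0;  out=∅∪out(0)=∅
  fail(4) 'bbce': from fail(3)=5 chase 'e': 5→0 ⇒ 7;  out={0}∪out(7)={0}
  fail(10) 'eeea': from fail(9)=8 chase 'a': 8→7→0 ⇒ 0;  out={2}∪out(0)={2}
  fail(13) 'cceb': from fail(12)=7 chase 'b': 7→0 ⇒ 1;  out=∅∪out(1)=∅
  fail(16) 'ccdc': from fail(15)=18 chase 'c': 18→0 ⇒ 5;  out=∅∪out(5)=∅
  fail(21) 'daad': from fail(20)=0 chase 'd': 0 ⇒ 18;  out=∅∪out(18)=∅
  fail(14) 'cceba': from fail(13)=1 chase 'a': 1 ⇒ 23;  out={3}∪out(23)={3,6}
  fail(17) 'ccdce': from fail(16)=5 chase 'e': 5→0 ⇒ 7;  out={4}∪out(7)={4}
  fail(22) 'daadc': from fail(21)=18 chase 'c': 18→0 ⇒ 5;  out={5}∪out(5)={5}

Scan:
i=0 'a': node 0→0
i=1 'b': node 0→1
i=2 'e': node 1→7 ·f
i=3 'd': node 7→18 ·f
i=4 'd': node 18→18 ·f
i=5 'd': node 18→18 ·f
i=6 'a': node 18→19
i=7 'a': node 19→20
i=8 'd': node 20→21
i=9 'c': node 21→22  → match P5@[5:9]
i=10 'c': node 22→11 ·f
i=11 'a': node 11→0 ·f
i=12 'a': node 0→0
i=13 'c': node 0→5
i=14 'c': node 5→11
i=15 'a': node 11→0 ·f
i=16 'c': node 0→5
i=17 'a': node 5→0 ·f
i=18 'e': node 0→7
i=19 'b': node 7→1 ·f
i=20 'b': node 1→2
i=21 'c': node 2→3
i=22 'e': node 3→4  → match P0@[19:22]
i=23 'a': node 4→0 ·f
i=24 'c': node 0→5
i=25 'b': node 5→6  → match P1@[24:25]
i=26 'b': node 6→2 ·f
i=27 'e': node 2→7 ·f
i=28 'c': node 7→5 ·f
i=29 'c': node 5→11
i=30 'e': node 11→12
i=31 'b': node 12→13
i=32 'a': node 13→14  → match P3@[28:32],P6@[31:32]
i=33 'c': node 14→5 ·f
i=34 'e': node 5→7 ·f
i=35 'c': node 7→5 ·f
i=36 'c': node 5→11
i=37 'e': node 11→12
i=38 'b': node 12→13
i=39 'a': node 13→14  → match P3@[35:39],P6@[38:39]
i=40 'a': node 14→0 ·f
i=41 'b': node 0→1
i=42 'b': node 1→2
i=43 'c': node 2→3
i=44 'e': node 3→4  → match P0@[41:44]
i=45 'd': node 4→18 ·f
i=46 'd': node 18→18 ·f
i=47 'c': node 18→5 ·f

All matches (sorted): [[9,5],[22,0],[25,1],[32,3],[32,6],[39,3],[39,6],[44,0]]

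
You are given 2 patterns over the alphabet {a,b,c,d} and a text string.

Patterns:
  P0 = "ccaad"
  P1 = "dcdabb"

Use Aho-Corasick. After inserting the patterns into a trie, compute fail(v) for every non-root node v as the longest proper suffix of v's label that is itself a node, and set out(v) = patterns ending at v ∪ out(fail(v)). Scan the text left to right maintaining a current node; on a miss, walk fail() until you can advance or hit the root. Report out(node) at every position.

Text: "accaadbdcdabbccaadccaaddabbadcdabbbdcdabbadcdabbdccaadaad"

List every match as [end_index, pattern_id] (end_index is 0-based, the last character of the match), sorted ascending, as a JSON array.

Construct AC machine:
Trie (insert patterns):
  0='ε' goto c→1 d→6
  1='c' goto c→2
  2='cc' goto a→3
  3='cca' goto a→4
  4='ccaa' goto d→5
  5='ccaad' goto ·  [P0 ends]
  6='d' goto c→7
  7='dc' goto d→8
  8='dcd' goto a→9
  9='dcda' goto b→10
  10='dcdab' goto b→11
  11='dcdabb' goto ·  [P1 ends]

Failure links (BFS by depth):
  n1('c'): parent n0 fail=0; on 'c' 0 → fail=0;  out ∅∪∅=∅
  n6('d'): parent n0 fail=0; on 'd' 0 → fail=0;  out ∅∪∅=∅
  n2('cc'): parent n1 fail=0; on 'c' 0 → fail=1;  out ∅∪∅=∅
  n7('dc'): parent n6 fail=0; on 'c' 0 → fail=1;  out ∅∪∅=∅
  n3('cca'): parent n2 fail=1; on 'a' 1→0 → fail=0;  out ∅∪∅=∅
  n8('dcd'): parent n7 fail=1; on 'd' 1→0 → fail=6;  out ∅∪∅=∅
  n4('ccaa'): parent n3 fail=0; on 'a' 0 → fail=0;  out ∅∪∅=∅
  n9('dcda'): parent n8 fail=6; on 'a' 6→0 → fail=0;  out ∅∪∅=∅
  n5('ccaad'): parent n4 fail=0; on 'd' 0 → fail=6;  out {0}∪∅={0}
  n10('dcdab'): parent n9 fail=0; on 'b' 0 → fail=0;  out ∅∪∅=∅
  n11('dcdabb'): parent n10 fail=0; on 'b' 0 → fail=0;  out {1}∪∅={1}

Text stream:
i=0 'a': node 0→0
i=1 'c': node 0→1
i=2 'c': node 1→2
i=3 'a': node 2→3
i=4 'a': node 3→4
i=5 'd': node 4→5  emit P0@[1:5]
i=6 'b': node 5→0 ·f
i=7 'd': node 0→6
i=8 'c': node 6→7
i=9 'd': node 7→8
i=10 'a': node 8→9
i=11 'b': node 9→10
i=12 'b': node 10→11  emit P1@[7:12]
i=13 'c': node 11→1 ·f
i=14 'c': node 1→2
i=15 'a': node 2→3
i=16 'a': node 3→4
i=17 'd': node 4→5  emit P0@[13:17]
i=18 'c': node 5→7 ·f
i=19 'c': node 7→2 ·f
i=20 'a': node 2→3
i=21 'a': node 3→4
i=22 'd': node 4→5  emit P0@[18:22]
i=23 'd': node 5→6 ·f
i=24 'a': node 6→0 ·f
i=25 'b': node 0→0
i=26 'b': node 0→0
i=27 'a': node 0→0
i=28 'd': node 0→6
i=29 'c': node 6→7
i=30 'd': node 7→8
i=31 'a': node 8→9
i=32 'b': node 9→10
i=33 'b': node 10→11  emit P1@[28:33]
i=34 'b': node 11→0 ·f
i=35 'd': node 0→6
i=36 'c': node 6→7
i=37 'd': node 7→8
i=38 'a': node 8→9
i=39 'b': node 9→10
i=40 'b': node 10→11  emit P1@[35:40]
i=41 'a': node 11→0 ·f
i=42 'd': node 0→6
i=43 'c': node 6→7
i=44 'd': node 7→8
i=45 'a': node 8→9
i=46 'b': node 9→10
i=47 'b': node 10→11  emit P1@[42:47]
i=48 'd': node 11→6 ·f
i=49 'c': node 6→7
i=50 'c': node 7→2 ·f
i=51 'a': node 2→3
i=52 'a': node 3→4
i=53 'd': node 4→5  emit P0@[49:53]
i=54 'a': node 5→0 ·f
i=55 'a': node 0→0
i=56 'd': node 0→6

Matches: [[5,0],[12,1],[17,0],[22,0],[33,1],[40,1],[47,1],[53,0]]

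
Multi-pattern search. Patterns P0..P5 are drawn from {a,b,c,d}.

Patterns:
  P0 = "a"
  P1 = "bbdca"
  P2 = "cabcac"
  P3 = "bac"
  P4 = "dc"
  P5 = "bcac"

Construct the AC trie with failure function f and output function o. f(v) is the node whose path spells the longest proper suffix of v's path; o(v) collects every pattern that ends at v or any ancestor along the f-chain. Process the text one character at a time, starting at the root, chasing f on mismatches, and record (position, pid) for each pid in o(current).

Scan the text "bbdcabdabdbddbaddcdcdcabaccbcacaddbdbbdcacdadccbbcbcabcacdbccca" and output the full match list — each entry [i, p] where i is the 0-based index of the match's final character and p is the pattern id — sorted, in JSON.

Build automaton:
Trie (insert patterns):
  0='ε' goto a→1 b→2 c→7 d→15
  1='a' goto ·  ←P0
  2='b' goto a→13 b→3 c→17
  3='bb' goto d→4
  4='bbd' goto c→5
  5='bbdc' goto a→6
  6='bbdca' goto ·  ←P1
  7='c' goto a→8
  8='ca' goto b→9
  9='cab' goto c→10
  10='cabc' goto a→11
  11='cabca' goto c→12
  12='cabcac' goto ·  ←P2
  13='ba' goto c→14
  14='bac' goto ·  ←P3
  15='d' goto c→16
  16='dc' goto ·  ←P4
  17='bc' goto a→18
  18='bca' goto c→19
  19='bcac' goto ·  ←P5

BFS fail/out derivation:
  n1('a'): parent n0 fail=0; on 'a' 0 → fail=0;  out {0}∪∅={0}
  n2('b'): parent n0 fail=0; on 'b' 0 → fail=0;  out ∅∪∅=∅
  n7('c'): parent n0 fail=0; on 'c' 0 → fail=0;  out ∅∪∅=∅
  n15('d'): parent n0 fail=0; on 'd' 0 → fail=0;  out ∅∪∅=∅
  n3('bb'): parent n2 fail=0; on 'b' 0 → fail=2;  out ∅∪∅=∅
  n8('ca'): parent n7 fail=0; on 'a' 0 → fail=1;  out ∅∪{0}={0}
  n13('ba'): parent n2 fail=0; on 'a' 0 → fail=1;  out ∅∪{0}={0}
  n16('dc'): parent n15 fail=0; on 'c' 0 → fail=7;  out {4}∪∅={4}
  n17('bc'): parent n2 fail=0; on 'c' 0 → fail=7;  out ∅∪∅=∅
  n4('bbd'): parent n3 fail=2; on 'd' 2→0 → fail=15;  out ∅∪∅=∅
  n9('cab'): parent n8 fail=1; on 'b' 1→0 → fail=2;  out ∅∪∅=∅
  n14('bac'): parent n13 fail=1; on 'c' 1→0 → fail=7;  out {3}∪∅={3}
  n18('bca'): parent n17 fail=7; on 'a' 7 → fail=8;  out ∅∪{0}={0}
  n5('bbdc'): parent n4 fail=15; on 'c' 15 → fail=16;  out ∅∪{4}={4}
  n10('cabc'): parent n9 fail=2; on 'c' 2 → fail=17;  out ∅∪∅=∅
  n19('bcac'): parent n18 fail=8; on 'c' 8→1→0 → fail=7;  out {5}∪∅={5}
  n6('bbdca'): parent n5 fail=16; on 'a' 16→7 → fail=8;  out {1}∪{0}={0,1}
  n11('cabca'): parent n10 fail=17; on 'a' 17 → fail=18;  out ∅∪{0}={0}
  n12('cabcac'): parent n11 fail=18; on 'c' 18 → fail=19;  out {2}∪{5}={2,5}

Text stream:
pos 0 'b': at 2
pos 1 'b': at 3
pos 2 'd': at 4
pos 3 'c': at 5  → match P4@[2:3]
pos 4 'a': at 6  → match P0@[4:4],P1@[0:4]
pos 5 'b': at 9 (fail-walked)
pos 6 'd': at 15 (fail-walked)
pos 7 'a': at 1 (fail-walked)  → match P0@[7:7]
pos 8 'b': at 2 (fail-walked)
pos 9 'd': at 15 (fail-walked)
pos 10 'b': at 2 (fail-walked)
pos 11 'd': at 15 (fail-walked)
pos 12 'd': at 15 (fail-walked)
pos 13 'b': at 2 (fail-walked)
pos 14 'a': at 13  → match P0@[14:14]
pos 15 'd': at 15 (fail-walked)
pos 16 'd': at 15 (fail-walked)
pos 17 'c': at 16  → match P4@[16:17]
pos 18 'd': at 15 (fail-walked)
pos 19 'c': at 16  → match P4@[18:19]
pos 20 'd': at 15 (fail-walked)
pos 21 'c': at 16  → match P4@[20:21]
pos 22 'a': at 8 (fail-walked)  → match P0@[22:22]
pos 23 'b': at 9
pos 24 'a': at 13 (fail-walked)  → match P0@[24:24]
pos 25 'c': at 14  → match P3@[23:25]
pos 26 'c': at 7 (fail-walked)
pos 27 'b': at 2 (fail-walked)
pos 28 'c': at 17
pos 29 'a': at 18  → match P0@[29:29]
pos 30 'c': at 19  → match P5@[27:30]
pos 31 'a': at 8 (fail-walked)  → match P0@[31:31]
pos 32 'd': at 15 (fail-walked)
pos 33 'd': at 15 (fail-walked)
pos 34 'b': at 2 (fail-walked)
pos 35 'd': at 15 (fail-walked)
pos 36 'b': at 2 (fail-walked)
pos 37 'b': at 3
pos 38 'd': at 4
pos 39 'c': at 5  → match P4@[38:39]
pos 40 'a': at 6  → match P0@[40:40],P1@[36:40]
pos 41 'c': at 7 (fail-walked)
pos 42 'd': at 15 (fail-walked)
pos 43 'a': at 1 (fail-walked)  → match P0@[43:43]
pos 44 'd': at 15 (fail-walked)
pos 45 'c': at 16  → match P4@[44:45]
pos 46 'c': at 7 (fail-walked)
pos 47 'b': at 2 (fail-walked)
pos 48 'b': at 3
pos 49 'c': at 17 (fail-walked)
pos 50 'b': at 2 (fail-walked)
pos 51 'c': at 17
pos 52 'a': at 18  → match P0@[52:52]
pos 53 'b': at 9 (fail-walked)
pos 54 'c': at 10
pos 55 'a': at 11  → match P0@[55:55]
pos 56 'c': at 12  → match P2@[51:56],P5@[53:56]
pos 57 'd': at 15 (fail-walked)
pos 58 'b': at 2 (fail-walked)
pos 59 'c': at 17
pos 60 'c': at 7 (fail-walked)
pos 61 'c': at 7 (fail-walked)
pos 62 'a': at 8  → match P0@[62:62]

All matches (sorted): [[3,4],[4,0],[4,1],[7,0],[14,0],[17,4],[19,4],[21,4],[22,0],[24,0],[25,3],[29,0],[30,5],[31,0],[39,4],[40,0],[40,1],[43,0],[45,4],[52,0],[55,0],[56,2],[56,5],[62,0]]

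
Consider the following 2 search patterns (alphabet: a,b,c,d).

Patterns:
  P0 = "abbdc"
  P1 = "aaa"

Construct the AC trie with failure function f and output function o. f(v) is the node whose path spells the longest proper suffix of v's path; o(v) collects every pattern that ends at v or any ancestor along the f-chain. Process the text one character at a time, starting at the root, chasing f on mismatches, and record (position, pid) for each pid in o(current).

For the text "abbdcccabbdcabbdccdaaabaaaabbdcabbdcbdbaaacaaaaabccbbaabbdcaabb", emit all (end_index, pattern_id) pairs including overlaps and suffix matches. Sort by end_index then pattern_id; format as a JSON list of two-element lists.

Construct AC machine:
Trie (insert patterns):
  0='ε' goto a→1
  1='a' goto a→6 b→2
  2='ab' goto b→3
  3='abb' goto d→4
  4='abbd' goto c→5
  5='abbdc' goto ·  ←P0
  6='aa' goto a→7
  7='aaa' goto ·  ←P1

Failure links (BFS by depth):
  n1('a'): parent n0 fail=0; on 'a' 0 → fail=0;  out ∅∪∅=∅
  n2('ab'): parent n1 fail=0; on 'b' 0 → fail=0;  out ∅∪∅=∅
  n6('aa'): parent n1 fail=0; on 'a' 0 → fail=1;  out ∅∪∅=∅
  n3('abb'): parent n2 fail=0; on 'b' 0 → fail=0;  out ∅∪∅=∅
  n7('aaa'): parent n6 fail=1; on 'a' 1 → fail=6;  out {1}∪∅={1}
  n4('abbd'): parent n3 fail=0; on 'd' 0 → fail=0;  out ∅∪∅=∅
  n5('abbdc'): parent n4 fail=0; on 'c' 0 → fail=0;  out {0}∪∅={0}

Scan:
i=0 'a': node 0→1
i=1 'b': node 1→2
i=2 'b': node 2→3
i=3 'd': node 3→4
i=4 'c': node 4→5  emit P0@[0:4]
i=5 'c': node 5→0 ·f
i=6 'c': node 0→0
i=7 'a': node 0→1
i=8 'b': node 1→2
i=9 'b': node 2→3
i=10 'd': node 3→4
i=11 'c': node 4→5  emit P0@[7:11]
i=12 'a': node 5→1 ·f
i=13 'b': node 1→2
i=14 'b': node 2→3
i=15 'd': node 3→4
i=16 'c': node 4→5  emit P0@[12:16]
i=17 'c': node 5→0 ·f
i=18 'd': node 0→0
i=19 'a': node 0→1
i=20 'a': node 1→6
i=21 'a': node 6→7  emit P1@[19:21]
i=22 'b': node 7→2 ·f
i=23 'a': node 2→1 ·f
i=24 'a': node 1→6
i=25 'a': node 6→7  emit P1@[23:25]
i=26 'a': node 7→7 ·f  emit P1@[24:26]
i=27 'b': node 7→2 ·f
i=28 'b': node 2→3
i=29 'd': node 3→4
i=30 'c': node 4→5  emit P0@[26:30]
i=31 'a': node 5→1 ·f
i=32 'b': node 1→2
i=33 'b': node 2→3
i=34 'd': node 3→4
i=35 'c': node 4→5  emit P0@[31:35]
i=36 'b': node 5→0 ·f
i=37 'd': node 0→0
i=38 'b': node 0→0
i=39 'a': node 0→1
i=40 'a': node 1→6
i=41 'a': node 6→7  emit P1@[39:41]
i=42 'c': node 7→0 ·f
i=43 'a': node 0→1
i=44 'a': node 1→6
i=45 'a': node 6→7  emit P1@[43:45]
i=46 'a': node 7→7 ·f  emit P1@[44:46]
i=47 'a': node 7→7 ·f  emit P1@[45:47]
i=48 'b': node 7→2 ·f
i=49 'c': node 2→0 ·f
i=50 'c': node 0→0
i=51 'b': node 0→0
i=52 'b': node 0→0
i=53 'a': node 0→1
i=54 'a': node 1→6
i=55 'b': node 6→2 ·f
i=56 'b': node 2→3
i=57 'd': node 3→4
i=58 'c': node 4→5  emit P0@[54:58]
i=59 'a': node 5→1 ·f
i=60 'a': node 1→6
i=61 'b': node 6→2 ·f
i=62 'b': node 2→3

Matches: [[4,0],[11,0],[16,0],[21,1],[25,1],[26,1],[30,0],[35,0],[41,1],[45,1],[46,1],[47,1],[58,0]]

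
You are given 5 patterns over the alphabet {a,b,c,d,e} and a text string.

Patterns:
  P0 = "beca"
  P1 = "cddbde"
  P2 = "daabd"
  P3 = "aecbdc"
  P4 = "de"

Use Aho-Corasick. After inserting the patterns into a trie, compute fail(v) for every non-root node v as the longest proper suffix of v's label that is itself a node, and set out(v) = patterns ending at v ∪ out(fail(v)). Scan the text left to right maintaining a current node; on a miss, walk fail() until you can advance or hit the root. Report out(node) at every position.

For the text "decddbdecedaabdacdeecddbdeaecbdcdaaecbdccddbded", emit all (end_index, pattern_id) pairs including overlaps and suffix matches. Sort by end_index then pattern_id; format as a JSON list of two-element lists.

Construct AC machine:
Trie (insert patterns):
  0='ε' goto a→16 b→1 c→5 d→11
  1='b' goto e→2
  2='be' goto c→3
  3='bec' goto a→4
  4='beca' goto ·  [P0 ends]
  5='c' goto d→6
  6='cd' goto d→7
  7='cdd' goto b→8
  8='cddb' goto d→9
  9='cddbd' goto e→10
  10='cddbde' goto ·  [P1 ends]
  11='d' goto a→12 e→22
  12='da' goto a→13
  13='daa' goto b→14
  14='daab' goto d→15
  15='daabd' goto ·  [P2 ends]
  16='a' goto e→17
  17='ae' goto c→18
  18='aec' goto b→19
  19='aecb' goto d→20
  20='aecbd' goto c→21
  21='aecbdc' goto ·  [P3 ends]
  22='de' goto ·  [P4 ends]

Failure links (BFS by depth):
  n1('b'): parent n0 fail=0; on 'b' 0 → fail=0;  out ∅∪∅=∅
  n5('c'): parent n0 fail=0; on 'c' 0 → fail=0;  out ∅∪∅=∅
  n11('d'): parent n0 fail=0; on 'd' 0 → fail=0;  out ∅∪∅=∅
  n16('a'): parent n0 fail=0; on 'a' 0 → fail=0;  out ∅∪∅=∅
  n2('be'): parent n1 fail=0; on 'e' 0 → fail=0;  out ∅∪∅=∅
  n6('cd'): parent n5 fail=0; on 'd' 0 → fail=11;  out ∅∪∅=∅
  n12('da'): parent n11 fail=0; on 'a' 0 → fail=16;  out ∅∪∅=∅
  n17('ae'): parent n16 fail=0; on 'e' 0 → fail=0;  out ∅∪∅=∅
  n22('de'): parent n11 fail=0; on 'e' 0 → fail=0;  out {4}∪∅={4}
  n3('bec'): parent n2 fail=0; on 'c' 0 → fail=5;  out ∅∪∅=∅
  n7('cdd'): parent n6 fail=11; on 'd' 11→0 → fail=11;  out ∅∪∅=∅
  n13('daa'): parent n12 fail=16; on 'a' 16→0 → fail=16;  out ∅∪∅=∅
  n18('aec'): parent n17 fail=0; on 'c' 0 → fail=5;  out ∅∪∅=∅
  n4('beca'): parent n3 fail=5; on 'a' 5→0 → fail=16;  out {0}∪∅={0}
  n8('cddb'): parent n7 fail=11; on 'b' 11→0 → fail=1;  out ∅∪∅=∅
  n14('daab'): parent n13 fail=16; on 'b' 16→0 → fail=1;  out ∅∪∅=∅
  n19('aecb'): parent n18 fail=5; on 'b' 5→0 → fail=1;  out ∅∪∅=∅
  n9('cddbd'): parent n8 fail=1; on 'd' 1→0 → fail=11;  out ∅∪∅=∅
  n15('daabd'): parent n14 fail=1; on 'd' 1→0 → fail=11;  out {2}∪∅={2}
  n20('aecbd'): parent n19 fail=1; on 'd' 1→0 → fail=11;  out ∅∪∅=∅
  n10('cddbde'): parent n9 fail=11; on 'e' 11 → fail=22;  out {1}∪{4}={1,4}
  n21('aecbdc'): parent n20 fail=11; on 'c' 11→0 → fail=5;  out {3}∪∅={3}

Text stream:
pos 0 'd': at 11
pos 1 'e': at 22  ** P4@[0:1]
pos 2 'c': at 5 (fail-walked)
pos 3 'd': at 6
pos 4 'd': at 7
pos 5 'b': at 8
pos 6 'd': at 9
pos 7 'e': at 10  ** P1@[2:7],P4@[6:7]
pos 8 'c': at 5 (fail-walked)
pos 9 'e': at 0 (fail-walked)
pos 10 'd': at 11
pos 11 'a': at 12
pos 12 'a': at 13
pos 13 'b': at 14
pos 14 'd': at 15  ** P2@[10:14]
pos 15 'a': at 12 (fail-walked)
pos 16 'c': at 5 (fail-walked)
pos 17 'd': at 6
pos 18 'e': at 22 (fail-walked)  ** P4@[17:18]
pos 19 'e': at 0 (fail-walked)
pos 20 'c': at 5
pos 21 'd': at 6
pos 22 'd': at 7
pos 23 'b': at 8
pos 24 'd': at 9
pos 25 'e': at 10  ** P1@[20:25],P4@[24:25]
pos 26 'a': at 16 (fail-walked)
pos 27 'e': at 17
pos 28 'c': at 18
pos 29 'b': at 19
pos 30 'd': at 20
pos 31 'c': at 21  ** P3@[26:31]
pos 32 'd': at 6 (fail-walked)
pos 33 'a': at 12 (fail-walked)
pos 34 'a': at 13
pos 35 'e': at 17 (fail-walked)
pos 36 'c': at 18
pos 37 'b': at 19
pos 38 'd': at 20
pos 39 'c': at 21  ** P3@[34:39]
pos 40 'c': at 5 (fail-walked)
pos 41 'd': at 6
pos 42 'd': at 7
pos 43 'b': at 8
pos 44 'd': at 9
pos 45 'e': at 10  ** P1@[40:45],P4@[44:45]
pos 46 'd': at 11 (fail-walked)

Matches: [[1,4],[7,1],[7,4],[14,2],[18,4],[25,1],[25,4],[31,3],[39,3],[45,1],[45,4]]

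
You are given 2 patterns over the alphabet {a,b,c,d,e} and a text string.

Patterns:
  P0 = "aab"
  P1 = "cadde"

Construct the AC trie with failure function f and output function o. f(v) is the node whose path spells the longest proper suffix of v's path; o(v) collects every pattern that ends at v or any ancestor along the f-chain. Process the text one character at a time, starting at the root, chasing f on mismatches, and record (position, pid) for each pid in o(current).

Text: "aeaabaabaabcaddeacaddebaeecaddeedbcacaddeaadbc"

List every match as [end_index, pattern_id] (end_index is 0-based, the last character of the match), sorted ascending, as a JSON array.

Build:
Trie (insert patterns):
  n0 'ε': a→1 c→4
  n1 'a': a→2
  n2 'aa': b→3
  n3 'aab': ·  ←P0
  n4 'c': a→5
  n5 'ca': d→6
  n6 'cad': d→7
  n7 'cadd': e→8
  n8 'cadde': ·  ←P1

BFS fail/out derivation:
  fail(1) 'a': from fail(0)=0 chase 'a': 0 ⇒ 0;  out=∅∪out(0)=∅
  fail(4) 'c': from fail(0)=0 chase 'c': 0 ⇒ 0;  out=∅∪out(0)=∅
  fail(2) 'aa': from fail(1)=0 chase 'a': 0 ⇒ 1;  out=∅∪out(1)=∅
  fail(5) 'ca': from fail(4)=0 chase 'a': 0 ⇒ 1;  out=∅∪out(1)=∅
  fail(3) 'aab': from fail(2)=1 chase 'b': 1→0 ⇒ 0;  out={0}∪out(0)={0}
  fail(6) 'cad': from fail(5)=1 chase 'd': 1→0 ⇒ 0;  out=∅∪out(0)=∅
  fail(7) 'cadd': from fail(6)=0 chase 'd': 0 ⇒ 0;  out=∅∪out(0)=∅
  fail(8) 'cadde': from fail(7)=0 chase 'e': 0 ⇒ 0;  out={1}∪out(0)={1}

Scan:
pos 0 'a': at 1
pos 1 'e': at 0 (via fail)
pos 2 'a': at 1
pos 3 'a': at 2
pos 4 'b': at 3  ** P0@[2:4]
pos 5 'a': at 1 (via fail)
pos 6 'a': at 2
pos 7 'b': at 3  ** P0@[5:7]
pos 8 'a': at 1 (via fail)
pos 9 'a': at 2
pos 10 'b': at 3  ** P0@[8:10]
pos 11 'c': at 4 (via fail)
pos 12 'a': at 5
pos 13 'd': at 6
pos 14 'd': at 7
pos 15 'e': at 8  ** P1@[11:15]
pos 16 'a': at 1 (via fail)
pos 17 'c': at 4 (via fail)
pos 18 'a': at 5
pos 19 'd': at 6
pos 20 'd': at 7
pos 21 'e': at 8  ** P1@[17:21]
pos 22 'b': at 0 (via fail)
pos 23 'a': at 1
pos 24 'e': at 0 (via fail)
pos 25 'e': at 0
pos 26 'c': at 4
pos 27 'a': at 5
pos 28 'd': at 6
pos 29 'd': at 7
pos 30 'e': at 8  ** P1@[26:30]
pos 31 'e': at 0 (via fail)
pos 32 'd': at 0
pos 33 'b': at 0
pos 34 'c': at 4
pos 35 'a': at 5
pos 36 'c': at 4 (via fail)
pos 37 'a': at 5
pos 38 'd': at 6
pos 39 'd': at 7
pos 40 'e': at 8  ** P1@[36:40]
pos 41 'a': at 1 (via fail)
pos 42 'a': at 2
pos 43 'd': at 0 (via fail)
pos 44 'b': at 0
pos 45 'c': at 4

Result: [[4,0],[7,0],[10,0],[15,1],[21,1],[30,1],[40,1]]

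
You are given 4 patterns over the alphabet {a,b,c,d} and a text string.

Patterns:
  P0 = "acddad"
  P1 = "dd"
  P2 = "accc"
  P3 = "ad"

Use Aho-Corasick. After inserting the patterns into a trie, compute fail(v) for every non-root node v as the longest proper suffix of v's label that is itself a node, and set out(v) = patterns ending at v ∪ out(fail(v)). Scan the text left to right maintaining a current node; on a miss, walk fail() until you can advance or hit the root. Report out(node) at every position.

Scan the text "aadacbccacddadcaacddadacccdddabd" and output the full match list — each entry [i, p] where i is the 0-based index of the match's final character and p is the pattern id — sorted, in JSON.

Build automaton:
Trie (insert patterns):
  n0 'ε': a→1 d→7
  n1 'a': c→2 d→11
  n2 'ac': c→9 d→3
  n3 'acd': d→4
  n4 'acdd': a→5
  n5 'acdda': d→6
  n6 'acddad': ·  [P0 ends]
  n7 'd': d→8
  n8 'dd': ·  [P1 ends]
  n9 'acc': c→10
  n10 'accc': ·  [P2 ends]
  n11 'ad': ·  [P3 ends]

Failure links (BFS by depth):
  n1('a'): parent n0 fail=0; on 'a' 0 → fail=0;  out ∅∪∅=∅
  n7('d'): parent n0 fail=0; on 'd' 0 → fail=0;  out ∅∪∅=∅
  n2('ac'): parent n1 fail=0; on 'c' 0 → fail=0;  out ∅∪∅=∅
  n8('dd'): parent n7 fail=0; on 'd' 0 → fail=7;  out {1}∪∅={1}
  n11('ad'): parent n1 fail=0; on 'd' 0 → fail=7;  out {3}∪∅={3}
  n3('acd'): parent n2 fail=0; on 'd' 0 → fail=7;  out ∅∪∅=∅
  n9('acc'): parent n2 fail=0; on 'c' 0 → fail=0;  out ∅∪∅=∅
  n4('acdd'): parent n3 fail=7; on 'd' 7 → fail=8;  out ∅∪{1}={1}
  n10('accc'): parent n9 fail=0; on 'c' 0 → fail=0;  out {2}∪∅={2}
  n5('acdda'): parent n4 fail=8; on 'a' 8→7→0 → fail=1;  out ∅∪∅=∅
  n6('acddad'): parent n5 fail=1; on 'd' 1 → fail=11;  out {0}∪{3}={0,3}

Scan:
pos 0 'a': at 1
pos 1 'a': at 1 (fail-walked)
pos 2 'd': at 11  ** P3@[1:2]
pos 3 'a': at 1 (fail-walked)
pos 4 'c': at 2
pos 5 'b': at 0 (fail-walked)
pos 6 'c': at 0
pos 7 'c': at 0
pos 8 'a': at 1
pos 9 'c': at 2
pos 10 'd': at 3
pos 11 'd': at 4  ** P1@[10:11]
pos 12 'a': at 5
pos 13 'd': at 6  ** P0@[8:13],P3@[12:13]
pos 14 'c': at 0 (fail-walked)
pos 15 'a': at 1
pos 16 'a': at 1 (fail-walked)
pos 17 'c': at 2
pos 18 'd': at 3
pos 19 'd': at 4  ** P1@[18:19]
pos 20 'a': at 5
pos 21 'd': at 6  ** P0@[16:21],P3@[20:21]
pos 22 'a': at 1 (fail-walked)
pos 23 'c': at 2
pos 24 'c': at 9
pos 25 'c': at 10  ** P2@[22:25]
pos 26 'd': at 7 (fail-walked)
pos 27 'd': at 8  ** P1@[26:27]
pos 28 'd': at 8 (fail-walked)  ** P1@[27:28]
pos 29 'a': at 1 (fail-walked)
pos 30 'b': at 0 (fail-walked)
pos 31 'd': at 7

Matches: [[2,3],[11,1],[13,0],[13,3],[19,1],[21,0],[21,3],[25,2],[27,1],[28,1]]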